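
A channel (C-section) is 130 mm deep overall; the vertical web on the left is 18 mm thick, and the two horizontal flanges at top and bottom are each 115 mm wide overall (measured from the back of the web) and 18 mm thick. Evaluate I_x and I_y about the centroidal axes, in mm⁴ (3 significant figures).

Split into non-overlapping primitives; take the origin at the lower-left of the bounding box.
Web: 18 × 130, A = 2 340 mm², y = 65 mm, Ī = 3 295 500 mm⁴.
Top flange (beyond web): 97 × 18, A = 1 746 mm², y = 121 mm, Ī = 47 142 mm⁴.
Bottom flange (beyond web): 97 × 18, A = 1 746 mm², y = 9 mm, Ī = 47 142 mm⁴.
By symmetry the centroid is at mid-height, ȳ = 65 mm.
Transfer each piece to the centroidal x-axis using Ī + A·d² with d = y − 65:
  web: d = 0 mm → contributes +3 295 500 mm⁴
  top flange (beyond web): d = 56 mm → contributes +5 522 598 mm⁴
  bottom flange (beyond web): d = -56 mm → contributes +5 522 598 mm⁴
Total I = 14 340 696 mm⁴.
For the y-axis: x̄ = 43.429 mm.
Repeating about the centroidal y-axis gives I_y = 7 433 623 mm⁴.

I_x ≈ 1.43 × 10⁷ mm⁴, I_y ≈ 7.43 × 10⁶ mm⁴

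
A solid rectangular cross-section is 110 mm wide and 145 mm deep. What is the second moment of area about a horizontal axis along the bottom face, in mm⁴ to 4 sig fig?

The section: 110 × 145, A = 15 950 mm², y = 72.5 mm, Ī = 27 945 729 mm⁴.
Transfer it to the base of the section using Ī + A·d² with d = y − 0:
  the section: d = 72.5 mm → contributes +111 782 917 mm⁴
Total I = 111 782 917 mm⁴.

I_base ≈ 1.118 × 10⁸ mm⁴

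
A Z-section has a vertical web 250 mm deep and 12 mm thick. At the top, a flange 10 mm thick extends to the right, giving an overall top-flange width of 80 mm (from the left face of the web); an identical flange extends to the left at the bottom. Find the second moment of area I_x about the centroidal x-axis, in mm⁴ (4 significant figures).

Split into non-overlapping primitives; take the origin at the lower-left of the bounding box.
Web: 12 × 250, A = 3 000 mm², y = 125 mm, Ī = 15 625 000 mm⁴.
Top flange (beyond web): 68 × 10, A = 680 mm², y = 245 mm, Ī = 5666.67 mm⁴.
Bottom flange (beyond web): 68 × 10, A = 680 mm², y = 5 mm, Ī = 5666.67 mm⁴.
Centroid: ȳ = ΣA·y / ΣA = 125 mm.
Transfer each piece to the centroidal x-axis using Ī + A·d² with d = y − 125:
  web: d = 0 mm → contributes +15 625 000 mm⁴
  top flange (beyond web): d = 120 mm → contributes +9 797 667 mm⁴
  bottom flange (beyond web): d = -120 mm → contributes +9 797 667 mm⁴
Total I = 35 220 333 mm⁴.

I_x ≈ 3.522 × 10⁷ mm⁴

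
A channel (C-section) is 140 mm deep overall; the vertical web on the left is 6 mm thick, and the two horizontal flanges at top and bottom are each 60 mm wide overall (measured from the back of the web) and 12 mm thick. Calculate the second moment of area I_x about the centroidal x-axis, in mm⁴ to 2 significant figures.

Treat the section as a set of non-overlapping primitives; coordinates are from the bounding-box lower-left.
Web: 6 × 140, A = 840 mm², y = 70 mm, Ī = 1 372 000 mm⁴.
Top flange (beyond web): 54 × 12, A = 648 mm², y = 134 mm, Ī = 7 776 mm⁴.
Bottom flange (beyond web): 54 × 12, A = 648 mm², y = 6 mm, Ī = 7 776 mm⁴.
By symmetry the centroid is at mid-height, ȳ = 70 mm.
Transfer each piece to the centroidal x-axis using Ī + A·d² with d = y − 70:
  web: d = 0 mm → contributes +1 372 000 mm⁴
  top flange (beyond web): d = 64 mm → contributes +2 661 984 mm⁴
  bottom flange (beyond web): d = -64 mm → contributes +2 661 984 mm⁴
Total I = 6 695 968 mm⁴.

I_x ≈ 6.7 × 10⁶ mm⁴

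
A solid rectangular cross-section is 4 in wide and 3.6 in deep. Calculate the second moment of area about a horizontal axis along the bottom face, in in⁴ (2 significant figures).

The section: 4 × 3.6, A = 14.4 in², y = 1.8 in, Ī = 15.55 in⁴.
Transfer it to a horizontal axis along the bottom face using Ī + A·d² with d = y − 0:
  the section: d = 1.8 in → contributes +62.21 in⁴
Total I = 62.21 in⁴.

I_base ≈ 62 in⁴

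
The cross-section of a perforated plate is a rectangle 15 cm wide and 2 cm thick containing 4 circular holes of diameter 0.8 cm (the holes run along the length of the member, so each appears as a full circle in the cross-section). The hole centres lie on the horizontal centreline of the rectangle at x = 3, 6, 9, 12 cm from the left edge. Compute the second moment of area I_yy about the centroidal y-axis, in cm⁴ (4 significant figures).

I_yy ≈ 539.8 cm⁴

Break the section into simple shapes (no overlaps), measuring from the bottom-left corner of the bounding box.
Plate: 15 × 2, A = 30 cm², x = 7.5 cm, Ī = 562.5 cm⁴.
Hole 1 (subtracted): ⌀0.8, A = 0.502655 cm², x = 3 cm, Ī = 0.0201062 cm⁴.
Hole 2 (subtracted): ⌀0.8, A = 0.502655 cm², x = 6 cm, Ī = 0.0201062 cm⁴.
Hole 3 (subtracted): ⌀0.8, A = 0.502655 cm², x = 9 cm, Ī = 0.0201062 cm⁴.
Hole 4 (subtracted): ⌀0.8, A = 0.502655 cm², x = 12 cm, Ī = 0.0201062 cm⁴.
By symmetry the centroid is at mid-width, x̄ = 7.5 cm.
Transfer each piece to the centroidal y-axis using Ī + A·d² with d = x − 7.5:
  plate: d = 0 cm → contributes +562.5 cm⁴
  hole 1: d = -4.5 cm → contributes −10.1989 cm⁴
  hole 2: d = -1.5 cm → contributes −1.15108 cm⁴
  hole 3: d = 1.5 cm → contributes −1.15108 cm⁴
  hole 4: d = 4.5 cm → contributes −10.1989 cm⁴
Total I = 539.8 cm⁴.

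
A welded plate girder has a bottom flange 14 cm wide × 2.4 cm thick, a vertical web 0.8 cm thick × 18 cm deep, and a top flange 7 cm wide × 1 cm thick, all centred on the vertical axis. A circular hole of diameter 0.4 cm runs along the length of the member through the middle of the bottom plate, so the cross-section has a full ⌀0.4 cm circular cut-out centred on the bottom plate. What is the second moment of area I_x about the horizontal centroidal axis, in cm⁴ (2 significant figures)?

Treat the section as a set of non-overlapping primitives; coordinates are from the bounding-box lower-left.
Bottom plate: 14 × 2.4, A = 33.6 cm², y = 1.2 cm, Ī = 16.13 cm⁴.
Web plate: 0.8 × 18, A = 14.4 cm², y = 11.4 cm, Ī = 388.8 cm⁴.
Top plate: 7 × 1, A = 7 cm², y = 20.9 cm, Ī = 0.5833 cm⁴.
Hole (subtracted): ⌀0.4, A = 0.1257 cm², y = 1.2 cm, Ī = 0.001257 cm⁴.
Centroid: ȳ = ΣA·y / ΣA = 6.39 cm.
Transfer each piece to the horizontal centroidal axis using Ī + A·d² with d = y − 6.39:
  bottom plate: d = -5.19 cm → contributes +921.1 cm⁴
  web plate: d = 5.01 cm → contributes +750.3 cm⁴
  top plate: d = 14.51 cm → contributes +1 474 cm⁴
  hole: d = -5.19 cm → contributes −3.386 cm⁴
Total I = 3 142 cm⁴.

I_x ≈ 3100 cm⁴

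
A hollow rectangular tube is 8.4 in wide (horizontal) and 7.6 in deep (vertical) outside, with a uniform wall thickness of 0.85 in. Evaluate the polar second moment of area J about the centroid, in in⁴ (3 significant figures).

Split into non-overlapping primitives; take the origin at the lower-left of the bounding box.
Outer rectangle: 8.4 × 7.6, A = 63.84 in², y = 3.8 in, Ī = 307.28 in⁴.
Inner void (subtracted): 6.7 × 5.9, A = 39.53 in², y = 3.8 in, Ī = 114.67 in⁴.
By symmetry the centroid is at mid-height, ȳ = 3.8 in.
All pieces are centred on the centroidal x-axis, so I = ΣĪ (holes subtracted) = 192.61 in⁴.
Repeating about the centroidal y-axis gives I_y = 227.5 in⁴.
Polar second moment: J = I_x + I_y = 420.12 in⁴.

J ≈ 420 in⁴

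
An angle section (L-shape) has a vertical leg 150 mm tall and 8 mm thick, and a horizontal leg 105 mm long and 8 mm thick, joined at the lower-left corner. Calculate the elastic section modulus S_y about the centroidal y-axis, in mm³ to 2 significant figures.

S_y ≈ 2.4 × 10⁴ mm³

Break the section into simple shapes (no overlaps), measuring from the bottom-left corner of the bounding box.
Vertical leg: 8 × 150, A = 1 200 mm², x = 4 mm, Ī = 6 400 mm⁴.
Horizontal leg (remainder): 97 × 8, A = 776 mm², x = 56.5 mm, Ī = 608 449 mm⁴.
Centroid: x̄ = ΣA·x / ΣA = 24.62 mm.
Transfer each piece to the centroidal y-axis using Ī + A·d² with d = x − 24.62:
  vertical leg: d = -20.62 mm → contributes +516 493 mm⁴
  horizontal leg (remainder): d = 31.88 mm → contributes +1 397 252 mm⁴
Total I = 1 913 745 mm⁴.
Extreme fibre distance c = 80.38 mm; S = I/c = 23 808 mm³.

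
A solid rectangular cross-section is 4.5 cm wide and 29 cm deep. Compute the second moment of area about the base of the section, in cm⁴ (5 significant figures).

I_base ≈ 3.6584 × 10⁴ cm⁴

The section: 4.5 × 29, A = 130.5 cm², y = 14.5 cm, Ī = 9145.875 cm⁴.
Transfer it to a horizontal axis along the bottom face using Ī + A·d² with d = y − 0:
  the section: d = 14.5 cm → contributes +36583.5 cm⁴
Total I = 36583.5 cm⁴.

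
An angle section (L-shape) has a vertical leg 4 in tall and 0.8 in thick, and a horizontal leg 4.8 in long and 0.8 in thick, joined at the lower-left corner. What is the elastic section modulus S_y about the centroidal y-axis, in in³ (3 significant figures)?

Break the section into simple shapes (no overlaps), measuring from the bottom-left corner of the bounding box.
Vertical leg: 0.8 × 4, A = 3.2 in², x = 0.4 in, Ī = 0.17067 in⁴.
Horizontal leg (remainder): 4 × 0.8, A = 3.2 in², x = 2.8 in, Ī = 4.2667 in⁴.
Centroid: x̄ = ΣA·x / ΣA = 1.6 in.
Transfer each piece to the centroidal y-axis using Ī + A·d² with d = x − 1.6:
  vertical leg: d = -1.2 in → contributes +4.7787 in⁴
  horizontal leg (remainder): d = 1.2 in → contributes +8.8747 in⁴
Total I = 13.653 in⁴.
Extreme fibre distance c = 3.2 in; S = I/c = 4.2667 in³.

S_y ≈ 4.27 in³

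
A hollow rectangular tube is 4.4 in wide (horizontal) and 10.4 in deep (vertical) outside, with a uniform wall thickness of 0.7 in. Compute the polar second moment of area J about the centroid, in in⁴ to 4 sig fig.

Decompose the section into non-overlapping parts with the origin at the bottom-left of its bounding rectangle.
Outer rectangle: 4.4 × 10.4, A = 45.76 in², y = 5.2 in, Ī = 412.45 in⁴.
Inner void (subtracted): 3 × 9, A = 27 in², y = 5.2 in, Ī = 182.25 in⁴.
By symmetry the centroid is at mid-height, ȳ = 5.2 in.
All pieces are centred on the centroidal x-axis, so I = ΣĪ (holes subtracted) = 230.2 in⁴.
Repeating about the centroidal y-axis gives I_y = 53.5761 in⁴.
Polar second moment: J = I_x + I_y = 283.776 in⁴.

J ≈ 283.8 in⁴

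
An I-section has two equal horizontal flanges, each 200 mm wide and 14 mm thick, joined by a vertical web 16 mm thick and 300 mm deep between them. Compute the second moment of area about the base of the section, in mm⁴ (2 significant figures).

Split into non-overlapping primitives; take the origin at the lower-left of the bounding box.
Bottom flange: 200 × 14, A = 2 800 mm², y = 7 mm, Ī = 45 733 mm⁴.
Web: 16 × 300, A = 4 800 mm², y = 164 mm, Ī = 36 000 000 mm⁴.
Top flange: 200 × 14, A = 2 800 mm², y = 321 mm, Ī = 45 733 mm⁴.
Transfer each piece to a horizontal axis along the bottom face using Ī + A·d² with d = y − 0:
  bottom flange: d = 7 mm → contributes +182 933 mm⁴
  web: d = 164 mm → contributes +165 100 800 mm⁴
  top flange: d = 321 mm → contributes +288 560 533 mm⁴
Total I = 453 844 267 mm⁴.

I_base ≈ 4.5 × 10⁸ mm⁴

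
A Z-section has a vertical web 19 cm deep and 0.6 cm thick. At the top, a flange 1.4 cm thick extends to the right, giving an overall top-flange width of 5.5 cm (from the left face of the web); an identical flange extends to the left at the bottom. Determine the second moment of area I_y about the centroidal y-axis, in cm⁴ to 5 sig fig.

I_y ≈ 131.55 cm⁴

Split into non-overlapping primitives; take the origin at the lower-left of the bounding box.
Web: 0.6 × 19, A = 11.4 cm², x = 5.2 cm, Ī = 0.342 cm⁴.
Top flange (beyond web): 4.9 × 1.4, A = 6.86 cm², x = 7.95 cm, Ī = 13.72572 cm⁴.
Bottom flange (beyond web): 4.9 × 1.4, A = 6.86 cm², x = 2.45 cm, Ī = 13.72572 cm⁴.
Centroid: x̄ = ΣA·x / ΣA = 5.2 cm.
Transfer each piece to the centroidal y-axis using Ī + A·d² with d = x − 5.2:
  web: d = 0 cm → contributes +0.342 cm⁴
  top flange (beyond web): d = 2.75 cm → contributes +65.60447 cm⁴
  bottom flange (beyond web): d = -2.75 cm → contributes +65.60447 cm⁴
Total I = 131.5509 cm⁴.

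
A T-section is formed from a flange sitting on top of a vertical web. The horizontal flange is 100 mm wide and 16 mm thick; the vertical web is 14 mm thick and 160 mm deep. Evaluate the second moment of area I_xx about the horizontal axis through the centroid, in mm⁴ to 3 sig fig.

I_xx ≈ 1.20 × 10⁷ mm⁴

Split into non-overlapping primitives; take the origin at the lower-left of the bounding box.
Flange: 100 × 16, A = 1 600 mm², y = 168 mm, Ī = 34 133 mm⁴.
Web: 14 × 160, A = 2 240 mm², y = 80 mm, Ī = 4 778 667 mm⁴.
Centroid: ȳ = ΣA·y / ΣA = 116.67 mm.
Transfer each piece to the horizontal axis through the centroid using Ī + A·d² with d = y − 116.67:
  flange: d = 51.333 mm → contributes +4 250 311 mm⁴
  web: d = -36.667 mm → contributes +7 790 222 mm⁴
Total I = 12 040 533 mm⁴.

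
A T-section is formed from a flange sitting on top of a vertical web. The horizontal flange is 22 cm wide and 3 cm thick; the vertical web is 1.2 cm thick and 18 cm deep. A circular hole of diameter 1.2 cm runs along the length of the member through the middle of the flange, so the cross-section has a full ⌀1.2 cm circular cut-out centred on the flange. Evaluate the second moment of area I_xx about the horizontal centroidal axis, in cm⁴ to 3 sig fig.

Treat the section as a set of non-overlapping primitives; coordinates are from the bounding-box lower-left.
Flange: 22 × 3, A = 66 cm², y = 19.5 cm, Ī = 49.5 cm⁴.
Web: 1.2 × 18, A = 21.6 cm², y = 9 cm, Ī = 583.2 cm⁴.
Hole (subtracted): ⌀1.2, A = 1.131 cm², y = 19.5 cm, Ī = 0.10179 cm⁴.
Centroid: ȳ = ΣA·y / ΣA = 16.877 cm.
Transfer each piece to the horizontal centroidal axis using Ī + A·d² with d = y − 16.877:
  flange: d = 2.6229 cm → contributes +503.56 cm⁴
  web: d = -7.8771 cm → contributes +1923.5 cm⁴
  hole: d = 2.6229 cm → contributes −7.8825 cm⁴
Total I = 2419.1 cm⁴.

I_xx ≈ 2420 cm⁴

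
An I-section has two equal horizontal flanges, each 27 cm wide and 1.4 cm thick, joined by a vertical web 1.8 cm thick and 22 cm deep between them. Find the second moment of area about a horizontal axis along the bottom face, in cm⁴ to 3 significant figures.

Treat the section as a set of non-overlapping primitives; coordinates are from the bounding-box lower-left.
Bottom flange: 27 × 1.4, A = 37.8 cm², y = 0.7 cm, Ī = 6.174 cm⁴.
Web: 1.8 × 22, A = 39.6 cm², y = 12.4 cm, Ī = 1597.2 cm⁴.
Top flange: 27 × 1.4, A = 37.8 cm², y = 24.1 cm, Ī = 6.174 cm⁴.
Transfer each piece to the bottom edge using Ī + A·d² with d = y − 0:
  bottom flange: d = 0.7 cm → contributes +24.696 cm⁴
  web: d = 12.4 cm → contributes +7686.1 cm⁴
  top flange: d = 24.1 cm → contributes +21 961 cm⁴
Total I = 29 672 cm⁴.

I_base ≈ 2.97 × 10⁴ cm⁴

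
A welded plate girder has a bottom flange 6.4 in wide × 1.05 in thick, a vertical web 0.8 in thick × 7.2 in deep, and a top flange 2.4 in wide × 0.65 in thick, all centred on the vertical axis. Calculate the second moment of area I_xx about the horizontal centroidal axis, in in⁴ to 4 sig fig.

I_xx ≈ 130.7 in⁴

Split into non-overlapping primitives; take the origin at the lower-left of the bounding box.
Bottom plate: 6.4 × 1.05, A = 6.72 in², y = 0.525 in, Ī = 0.6174 in⁴.
Web plate: 0.8 × 7.2, A = 5.76 in², y = 4.65 in, Ī = 24.8832 in⁴.
Top plate: 2.4 × 0.65, A = 1.56 in², y = 8.575 in, Ī = 0.054925 in⁴.
Centroid: ȳ = ΣA·y / ΣA = 3.11175 in.
Transfer each piece to the horizontal centroidal axis using Ī + A·d² with d = y − 3.11175:
  bottom plate: d = -2.58675 in → contributes +45.5828 in⁴
  web plate: d = 1.53825 in → contributes +38.5125 in⁴
  top plate: d = 5.46325 in → contributes +46.6164 in⁴
Total I = 130.712 in⁴.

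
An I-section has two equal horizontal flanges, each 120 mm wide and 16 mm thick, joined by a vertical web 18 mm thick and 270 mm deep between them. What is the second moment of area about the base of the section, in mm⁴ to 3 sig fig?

Treat the section as a set of non-overlapping primitives; coordinates are from the bounding-box lower-left.
Bottom flange: 120 × 16, A = 1 920 mm², y = 8 mm, Ī = 40 960 mm⁴.
Web: 18 × 270, A = 4 860 mm², y = 151 mm, Ī = 29 524 500 mm⁴.
Top flange: 120 × 16, A = 1 920 mm², y = 294 mm, Ī = 40 960 mm⁴.
Transfer each piece to the bottom edge using Ī + A·d² with d = y − 0:
  bottom flange: d = 8 mm → contributes +163 840 mm⁴
  web: d = 151 mm → contributes +140 337 360 mm⁴
  top flange: d = 294 mm → contributes +165 998 080 mm⁴
Total I = 306 499 280 mm⁴.

I_base ≈ 3.06 × 10⁸ mm⁴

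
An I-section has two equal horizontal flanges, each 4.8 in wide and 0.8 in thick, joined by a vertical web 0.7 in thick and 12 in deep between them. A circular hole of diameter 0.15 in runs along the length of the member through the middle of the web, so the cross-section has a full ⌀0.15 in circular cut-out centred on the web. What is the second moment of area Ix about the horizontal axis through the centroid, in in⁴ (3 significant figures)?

Decompose the section into non-overlapping parts with the origin at the bottom-left of its bounding rectangle.
Bottom flange: 4.8 × 0.8, A = 3.84 in², y = 0.4 in, Ī = 0.2048 in⁴.
Web: 0.7 × 12, A = 8.4 in², y = 6.8 in, Ī = 100.8 in⁴.
Top flange: 4.8 × 0.8, A = 3.84 in², y = 13.2 in, Ī = 0.2048 in⁴.
Hole (subtracted): ⌀0.15, A = 0.017671 in², y = 6.8 in, Ī = 0.00002485 in⁴.
By symmetry the centroid is at mid-height, ȳ = 6.8 in.
Transfer each piece to the horizontal axis through the centroid using Ī + A·d² with d = y − 6.8:
  bottom flange: d = -6.4 in → contributes +157.49 in⁴
  web: d = 0 in → contributes +100.8 in⁴
  top flange: d = 6.4 in → contributes +157.49 in⁴
  hole: d = 0 in → contributes −0.00002485 in⁴
Total I = 415.78 in⁴.

Ix ≈ 416 in⁴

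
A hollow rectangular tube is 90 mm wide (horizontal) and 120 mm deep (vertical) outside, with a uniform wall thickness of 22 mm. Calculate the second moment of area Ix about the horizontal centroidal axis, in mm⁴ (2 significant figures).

Ix ≈ 1.1 × 10⁷ mm⁴

Break the section into simple shapes (no overlaps), measuring from the bottom-left corner of the bounding box.
Outer rectangle: 90 × 120, A = 10 800 mm², y = 60 mm, Ī = 12 960 000 mm⁴.
Inner void (subtracted): 46 × 76, A = 3 496 mm², y = 60 mm, Ī = 1 682 741 mm⁴.
By symmetry the centroid is at mid-height, ȳ = 60 mm.
All pieces are centred on the horizontal centroidal axis, so I = ΣĪ (holes subtracted) = 11 277 259 mm⁴.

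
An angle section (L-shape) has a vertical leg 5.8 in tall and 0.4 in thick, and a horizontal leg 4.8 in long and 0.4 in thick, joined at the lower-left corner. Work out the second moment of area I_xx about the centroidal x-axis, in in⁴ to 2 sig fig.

Break the section into simple shapes (no overlaps), measuring from the bottom-left corner of the bounding box.
Vertical leg: 0.4 × 5.8, A = 2.32 in², y = 2.9 in, Ī = 6.504 in⁴.
Horizontal leg (remainder): 4.4 × 0.4, A = 1.76 in², y = 0.2 in, Ī = 0.02347 in⁴.
Centroid: ȳ = ΣA·y / ΣA = 1.735 in.
Transfer each piece to the centroidal x-axis using Ī + A·d² with d = y − 1.735:
  vertical leg: d = 1.165 in → contributes +9.651 in⁴
  horizontal leg (remainder): d = -1.535 in → contributes +4.172 in⁴
Total I = 13.82 in⁴.

I_xx ≈ 14 in⁴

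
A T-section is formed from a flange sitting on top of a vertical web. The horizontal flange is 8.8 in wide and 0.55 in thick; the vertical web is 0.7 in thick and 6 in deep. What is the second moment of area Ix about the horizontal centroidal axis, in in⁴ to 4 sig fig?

Ix ≈ 36.84 in⁴

Break the section into simple shapes (no overlaps), measuring from the bottom-left corner of the bounding box.
Flange: 8.8 × 0.55, A = 4.84 in², y = 6.275 in, Ī = 0.122008 in⁴.
Web: 0.7 × 6, A = 4.2 in², y = 3 in, Ī = 12.6 in⁴.
Centroid: ȳ = ΣA·y / ΣA = 4.75343 in.
Transfer each piece to the horizontal centroidal axis using Ī + A·d² with d = y − 4.75343:
  flange: d = 1.52157 in → contributes +11.3275 in⁴
  web: d = -1.75343 in → contributes +25.513 in⁴
Total I = 36.8404 in⁴.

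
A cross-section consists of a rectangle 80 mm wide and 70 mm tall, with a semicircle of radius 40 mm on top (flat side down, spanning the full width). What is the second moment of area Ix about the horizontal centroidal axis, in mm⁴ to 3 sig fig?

Treat the section as a set of non-overlapping primitives; coordinates are from the bounding-box lower-left.
Rectangular body: 80 × 70, A = 5 600 mm², y = 35 mm, Ī = 2 286 667 mm⁴.
Semicircular cap: semicircle r = 40, A = 2513.3 mm², y = 86.977 mm, Ī = 280 978 mm⁴.
Centroid: ȳ = ΣA·y / ΣA = 51.101 mm.
Transfer each piece to the horizontal centroidal axis using Ī + A·d² with d = y − 51.101:
  rectangular body: d = -16.101 mm → contributes +3 738 410 mm⁴
  semicircular cap: d = 35.876 mm → contributes +3 515 709 mm⁴
Total I = 7 254 119 mm⁴.

Ix ≈ 7.25 × 10⁶ mm⁴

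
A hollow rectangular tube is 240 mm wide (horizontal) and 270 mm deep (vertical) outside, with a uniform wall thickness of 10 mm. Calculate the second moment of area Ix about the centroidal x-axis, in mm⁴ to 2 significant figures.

Ix ≈ 1.1 × 10⁸ mm⁴

Break the section into simple shapes (no overlaps), measuring from the bottom-left corner of the bounding box.
Outer rectangle: 240 × 270, A = 64 800 mm², y = 135 mm, Ī = 393 660 000 mm⁴.
Inner void (subtracted): 220 × 250, A = 55 000 mm², y = 135 mm, Ī = 286 458 333 mm⁴.
By symmetry the centroid is at mid-height, ȳ = 135 mm.
All pieces are centred on the centroidal x-axis, so I = ΣĪ (holes subtracted) = 107 201 667 mm⁴.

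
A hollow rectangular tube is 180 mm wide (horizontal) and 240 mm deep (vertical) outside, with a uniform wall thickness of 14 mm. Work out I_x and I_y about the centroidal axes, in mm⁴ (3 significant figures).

I_x ≈ 8.67 × 10⁷ mm⁴, I_y ≈ 5.46 × 10⁷ mm⁴

Treat the section as a set of non-overlapping primitives; coordinates are from the bounding-box lower-left.
Outer rectangle: 180 × 240, A = 43 200 mm², y = 120 mm, Ī = 207 360 000 mm⁴.
Inner void (subtracted): 152 × 212, A = 32 224 mm², y = 120 mm, Ī = 120 689 621 mm⁴.
By symmetry the centroid is at mid-height, ȳ = 120 mm.
All pieces are centred on the centroidal x-axis, so I = ΣĪ (holes subtracted) = 86 670 379 mm⁴.
Repeating about the centroidal y-axis gives I_y = 54 598 059 mm⁴.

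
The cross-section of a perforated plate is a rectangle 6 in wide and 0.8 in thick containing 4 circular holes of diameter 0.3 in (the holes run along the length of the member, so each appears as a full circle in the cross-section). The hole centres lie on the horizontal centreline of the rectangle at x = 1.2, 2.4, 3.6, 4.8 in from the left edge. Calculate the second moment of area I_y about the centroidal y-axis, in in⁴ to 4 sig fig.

Split into non-overlapping primitives; take the origin at the lower-left of the bounding box.
Plate: 6 × 0.8, A = 4.8 in², x = 3 in, Ī = 14.4 in⁴.
Hole 1 (subtracted): ⌀0.3, A = 0.0706858 in², x = 1.2 in, Ī = 0.000397608 in⁴.
Hole 2 (subtracted): ⌀0.3, A = 0.0706858 in², x = 2.4 in, Ī = 0.000397608 in⁴.
Hole 3 (subtracted): ⌀0.3, A = 0.0706858 in², x = 3.6 in, Ī = 0.000397608 in⁴.
Hole 4 (subtracted): ⌀0.3, A = 0.0706858 in², x = 4.8 in, Ī = 0.000397608 in⁴.
By symmetry the centroid is at mid-width, x̄ = 3 in.
Transfer each piece to the centroidal y-axis using Ī + A·d² with d = x − 3:
  plate: d = 0 in → contributes +14.4 in⁴
  hole 1: d = -1.8 in → contributes −0.22942 in⁴
  hole 2: d = -0.6 in → contributes −0.0258445 in⁴
  hole 3: d = 0.6 in → contributes −0.0258445 in⁴
  hole 4: d = 1.8 in → contributes −0.22942 in⁴
Total I = 13.8895 in⁴.

I_y ≈ 13.89 in⁴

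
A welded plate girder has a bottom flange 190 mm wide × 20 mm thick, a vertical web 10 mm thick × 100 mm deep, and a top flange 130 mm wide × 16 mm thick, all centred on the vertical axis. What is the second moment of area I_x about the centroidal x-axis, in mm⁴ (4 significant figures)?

Split into non-overlapping primitives; take the origin at the lower-left of the bounding box.
Bottom plate: 190 × 20, A = 3 800 mm², y = 10 mm, Ī = 126 667 mm⁴.
Web plate: 10 × 100, A = 1 000 mm², y = 70 mm, Ī = 833 333 mm⁴.
Top plate: 130 × 16, A = 2 080 mm², y = 128 mm, Ī = 44373.3 mm⁴.
Centroid: ȳ = ΣA·y / ΣA = 54.3953 mm.
Transfer each piece to the centroidal x-axis using Ī + A·d² with d = y − 54.3953:
  bottom plate: d = -44.3953 mm → contributes +7 616 265 mm⁴
  web plate: d = 15.6047 mm → contributes +1 076 838 mm⁴
  top plate: d = 73.6047 mm → contributes +11 313 074 mm⁴
Total I = 20 006 178 mm⁴.

I_x ≈ 2.001 × 10⁷ mm⁴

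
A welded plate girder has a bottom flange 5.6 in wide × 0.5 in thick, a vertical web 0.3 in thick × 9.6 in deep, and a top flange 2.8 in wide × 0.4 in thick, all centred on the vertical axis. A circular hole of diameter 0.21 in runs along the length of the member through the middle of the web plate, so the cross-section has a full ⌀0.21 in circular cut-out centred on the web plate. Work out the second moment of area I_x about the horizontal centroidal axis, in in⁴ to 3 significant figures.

Treat the section as a set of non-overlapping primitives; coordinates are from the bounding-box lower-left.
Bottom plate: 5.6 × 0.5, A = 2.8 in², y = 0.25 in, Ī = 0.058333 in⁴.
Web plate: 0.3 × 9.6, A = 2.88 in², y = 5.3 in, Ī = 22.118 in⁴.
Top plate: 2.8 × 0.4, A = 1.12 in², y = 10.3 in, Ī = 0.014933 in⁴.
Hole (subtracted): ⌀0.21, A = 0.034636 in², y = 5.3 in, Ī = 0.000095466 in⁴.
Centroid: ȳ = ΣA·y / ΣA = 4.0377 in.
Transfer each piece to the horizontal centroidal axis using Ī + A·d² with d = y − 4.0377:
  bottom plate: d = -3.7877 in → contributes +40.229 in⁴
  web plate: d = 1.2623 in → contributes +26.707 in⁴
  top plate: d = 6.2623 in → contributes +43.937 in⁴
  hole: d = 1.2623 in → contributes −0.055286 in⁴
Total I = 110.82 in⁴.

I_x ≈ 111 in⁴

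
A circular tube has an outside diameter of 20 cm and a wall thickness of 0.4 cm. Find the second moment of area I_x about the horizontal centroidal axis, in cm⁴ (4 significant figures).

I_x ≈ 1183 cm⁴

Split into non-overlapping primitives; take the origin at the lower-left of the bounding box.
Outer circle: ⌀20, A = 314.159 cm², y = 10 cm, Ī = 7853.98 cm⁴.
Bore (subtracted): ⌀19.2, A = 289.529 cm², y = 10 cm, Ī = 6670.75 cm⁴.
By symmetry the centroid is at mid-height, ȳ = 10 cm.
All pieces are centred on the horizontal centroidal axis, so I = ΣĪ (holes subtracted) = 1183.23 cm⁴.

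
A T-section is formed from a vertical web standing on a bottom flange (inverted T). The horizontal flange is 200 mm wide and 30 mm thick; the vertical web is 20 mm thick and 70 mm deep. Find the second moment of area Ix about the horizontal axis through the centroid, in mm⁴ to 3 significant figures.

Decompose the section into non-overlapping parts with the origin at the bottom-left of its bounding rectangle.
Flange: 200 × 30, A = 6 000 mm², y = 15 mm, Ī = 450 000 mm⁴.
Web: 20 × 70, A = 1 400 mm², y = 65 mm, Ī = 571 667 mm⁴.
Centroid: ȳ = ΣA·y / ΣA = 24.459 mm.
Transfer each piece to the horizontal axis through the centroid using Ī + A·d² with d = y − 24.459:
  flange: d = -9.4595 mm → contributes +986 888 mm⁴
  web: d = 40.541 mm → contributes +2 872 616 mm⁴
Total I = 3 859 505 mm⁴.

Ix ≈ 3.86 × 10⁶ mm⁴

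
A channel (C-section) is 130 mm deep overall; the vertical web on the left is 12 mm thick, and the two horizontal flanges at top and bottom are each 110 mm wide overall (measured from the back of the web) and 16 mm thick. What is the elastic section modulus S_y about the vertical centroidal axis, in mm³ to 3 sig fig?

S_y ≈ 8.44 × 10⁴ mm³

Break the section into simple shapes (no overlaps), measuring from the bottom-left corner of the bounding box.
Web: 12 × 130, A = 1 560 mm², x = 6 mm, Ī = 18 720 mm⁴.
Top flange (beyond web): 98 × 16, A = 1 568 mm², x = 61 mm, Ī = 1 254 923 mm⁴.
Bottom flange (beyond web): 98 × 16, A = 1 568 mm², x = 61 mm, Ī = 1 254 923 mm⁴.
Centroid: x̄ = ΣA·x / ΣA = 42.729 mm.
Transfer each piece to the vertical centroidal axis using Ī + A·d² with d = x − 42.729:
  web: d = -36.729 mm → contributes +2 123 205 mm⁴
  top flange (beyond web): d = 18.271 mm → contributes +1 778 360 mm⁴
  bottom flange (beyond web): d = 18.271 mm → contributes +1 778 360 mm⁴
Total I = 5 679 925 mm⁴.
Extreme fibre distance c = 67.271 mm; S = I/c = 84 434 mm³.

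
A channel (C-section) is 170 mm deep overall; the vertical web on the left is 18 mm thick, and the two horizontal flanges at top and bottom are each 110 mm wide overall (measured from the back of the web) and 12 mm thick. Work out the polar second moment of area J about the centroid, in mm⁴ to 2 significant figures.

Break the section into simple shapes (no overlaps), measuring from the bottom-left corner of the bounding box.
Web: 18 × 170, A = 3 060 mm², y = 85 mm, Ī = 7 369 500 mm⁴.
Top flange (beyond web): 92 × 12, A = 1 104 mm², y = 164 mm, Ī = 13 248 mm⁴.
Bottom flange (beyond web): 92 × 12, A = 1 104 mm², y = 6 mm, Ī = 13 248 mm⁴.
By symmetry the centroid is at mid-height, ȳ = 85 mm.
Transfer each piece to the centroidal x-axis using Ī + A·d² with d = y − 85:
  web: d = 0 mm → contributes +7 369 500 mm⁴
  top flange (beyond web): d = 79 mm → contributes +6 903 312 mm⁴
  bottom flange (beyond web): d = -79 mm → contributes +6 903 312 mm⁴
Total I = 21 176 124 mm⁴.
For the y-axis: x̄ = 32.05 mm.
Repeating about the centroidal y-axis gives I_y = 5 519 714 mm⁴.
Polar second moment: J = I_x + I_y = 26 695 838 mm⁴.

J ≈ 2.7 × 10⁷ mm⁴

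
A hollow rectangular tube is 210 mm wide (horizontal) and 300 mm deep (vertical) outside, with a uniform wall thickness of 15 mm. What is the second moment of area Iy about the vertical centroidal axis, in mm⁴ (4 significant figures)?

Split into non-overlapping primitives; take the origin at the lower-left of the bounding box.
Outer rectangle: 210 × 300, A = 63 000 mm², x = 105 mm, Ī = 231 525 000 mm⁴.
Inner void (subtracted): 180 × 270, A = 48 600 mm², x = 105 mm, Ī = 131 220 000 mm⁴.
By symmetry the centroid is at mid-width, x̄ = 105 mm.
All pieces are centred on the vertical centroidal axis, so I = ΣĪ (holes subtracted) = 100 305 000 mm⁴.

Iy ≈ 1.003 × 10⁸ mm⁴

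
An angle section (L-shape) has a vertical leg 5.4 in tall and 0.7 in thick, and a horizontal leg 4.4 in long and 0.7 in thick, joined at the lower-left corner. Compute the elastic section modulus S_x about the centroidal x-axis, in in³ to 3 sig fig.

S_x ≈ 4.86 in³

Treat the section as a set of non-overlapping primitives; coordinates are from the bounding-box lower-left.
Vertical leg: 0.7 × 5.4, A = 3.78 in², y = 2.7 in, Ī = 9.1854 in⁴.
Horizontal leg (remainder): 3.7 × 0.7, A = 2.59 in², y = 0.35 in, Ī = 0.10576 in⁴.
Centroid: ȳ = ΣA·y / ΣA = 1.7445 in.
Transfer each piece to the centroidal x-axis using Ī + A·d² with d = y − 1.7445:
  vertical leg: d = 0.95549 in → contributes +12.636 in⁴
  horizontal leg (remainder): d = -1.3945 in → contributes +5.1424 in⁴
Total I = 17.779 in⁴.
Extreme fibre distance c = 3.6555 in; S = I/c = 4.8636 in³.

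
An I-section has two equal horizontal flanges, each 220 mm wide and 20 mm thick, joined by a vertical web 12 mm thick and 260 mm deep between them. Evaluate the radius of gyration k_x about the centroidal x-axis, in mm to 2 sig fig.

Break the section into simple shapes (no overlaps), measuring from the bottom-left corner of the bounding box.
Bottom flange: 220 × 20, A = 4 400 mm², y = 10 mm, Ī = 146 667 mm⁴.
Web: 12 × 260, A = 3 120 mm², y = 150 mm, Ī = 17 576 000 mm⁴.
Top flange: 220 × 20, A = 4 400 mm², y = 290 mm, Ī = 146 667 mm⁴.
By symmetry the centroid is at mid-height, ȳ = 150 mm.
Transfer each piece to the centroidal x-axis using Ī + A·d² with d = y − 150:
  bottom flange: d = -140 mm → contributes +86 386 667 mm⁴
  web: d = 0 mm → contributes +17 576 000 mm⁴
  top flange: d = 140 mm → contributes +86 386 667 mm⁴
Total I = 190 349 333 mm⁴.
Radius of gyration: k = √(I/A) = √(190 349 333 / 11 920) = 126.4 mm.

k_x ≈ 130 mm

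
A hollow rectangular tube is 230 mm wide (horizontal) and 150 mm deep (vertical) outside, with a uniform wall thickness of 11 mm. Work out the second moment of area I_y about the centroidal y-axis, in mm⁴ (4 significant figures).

Treat the section as a set of non-overlapping primitives; coordinates are from the bounding-box lower-left.
Outer rectangle: 230 × 150, A = 34 500 mm², x = 115 mm, Ī = 152 087 500 mm⁴.
Inner void (subtracted): 208 × 128, A = 26 624 mm², x = 115 mm, Ī = 95 988 395 mm⁴.
By symmetry the centroid is at mid-width, x̄ = 115 mm.
All pieces are centred on the centroidal y-axis, so I = ΣĪ (holes subtracted) = 56 099 105 mm⁴.

I_y ≈ 5.610 × 10⁷ mm⁴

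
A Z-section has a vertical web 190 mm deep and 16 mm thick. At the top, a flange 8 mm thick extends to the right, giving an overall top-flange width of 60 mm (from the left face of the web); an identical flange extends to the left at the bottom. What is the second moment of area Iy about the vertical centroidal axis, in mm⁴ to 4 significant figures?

Iy ≈ 8.120 × 10⁵ mm⁴

Decompose the section into non-overlapping parts with the origin at the bottom-left of its bounding rectangle.
Web: 16 × 190, A = 3 040 mm², x = 52 mm, Ī = 64853.3 mm⁴.
Top flange (beyond web): 44 × 8, A = 352 mm², x = 82 mm, Ī = 56789.3 mm⁴.
Bottom flange (beyond web): 44 × 8, A = 352 mm², x = 22 mm, Ī = 56789.3 mm⁴.
Centroid: x̄ = ΣA·x / ΣA = 52 mm.
Transfer each piece to the vertical centroidal axis using Ī + A·d² with d = x − 52:
  web: d = 0 mm → contributes +64853.3 mm⁴
  top flange (beyond web): d = 30 mm → contributes +373 589 mm⁴
  bottom flange (beyond web): d = -30 mm → contributes +373 589 mm⁴
Total I = 812 032 mm⁴.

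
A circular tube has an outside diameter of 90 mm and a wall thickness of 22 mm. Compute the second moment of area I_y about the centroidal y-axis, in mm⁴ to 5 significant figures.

I_y ≈ 3.0008 × 10⁶ mm⁴

Decompose the section into non-overlapping parts with the origin at the bottom-left of its bounding rectangle.
Outer circle: ⌀90, A = 6361.725 mm², x = 45 mm, Ī = 3 220 623 mm⁴.
Bore (subtracted): ⌀46, A = 1661.903 mm², x = 45 mm, Ī = 219786.6 mm⁴.
By symmetry the centroid is at mid-width, x̄ = 45 mm.
All pieces are centred on the centroidal y-axis, so I = ΣĪ (holes subtracted) = 3 000 837 mm⁴.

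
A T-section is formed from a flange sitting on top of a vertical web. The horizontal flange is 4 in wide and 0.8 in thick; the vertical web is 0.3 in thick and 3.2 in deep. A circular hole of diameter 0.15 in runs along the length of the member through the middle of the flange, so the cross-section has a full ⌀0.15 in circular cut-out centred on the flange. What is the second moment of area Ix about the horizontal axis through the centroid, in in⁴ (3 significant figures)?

Ix ≈ 3.94 in⁴

Split into non-overlapping primitives; take the origin at the lower-left of the bounding box.
Flange: 4 × 0.8, A = 3.2 in², y = 3.6 in, Ī = 0.17067 in⁴.
Web: 0.3 × 3.2, A = 0.96 in², y = 1.6 in, Ī = 0.8192 in⁴.
Hole (subtracted): ⌀0.15, A = 0.017671 in², y = 3.6 in, Ī = 0.00002485 in⁴.
Centroid: ȳ = ΣA·y / ΣA = 3.1365 in.
Transfer each piece to the horizontal axis through the centroid using Ī + A·d² with d = y − 3.1365:
  flange: d = 0.46351 in → contributes +0.85815 in⁴
  web: d = -1.5365 in → contributes +3.0856 in⁴
  hole: d = 0.46351 in → contributes −0.0038214 in⁴
Total I = 3.9399 in⁴.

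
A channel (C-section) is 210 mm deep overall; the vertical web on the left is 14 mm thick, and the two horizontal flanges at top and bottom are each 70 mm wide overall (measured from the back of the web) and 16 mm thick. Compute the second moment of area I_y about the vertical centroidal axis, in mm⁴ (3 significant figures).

I_y ≈ 1.88 × 10⁶ mm⁴

Split into non-overlapping primitives; take the origin at the lower-left of the bounding box.
Web: 14 × 210, A = 2 940 mm², x = 7 mm, Ī = 48 020 mm⁴.
Top flange (beyond web): 56 × 16, A = 896 mm², x = 42 mm, Ī = 234 155 mm⁴.
Bottom flange (beyond web): 56 × 16, A = 896 mm², x = 42 mm, Ī = 234 155 mm⁴.
Centroid: x̄ = ΣA·x / ΣA = 20.254 mm.
Transfer each piece to the vertical centroidal axis using Ī + A·d² with d = x − 20.254:
  web: d = -13.254 mm → contributes +564 520 mm⁴
  top flange (beyond web): d = 21.746 mm → contributes +657 846 mm⁴
  bottom flange (beyond web): d = 21.746 mm → contributes +657 846 mm⁴
Total I = 1 880 211 mm⁴.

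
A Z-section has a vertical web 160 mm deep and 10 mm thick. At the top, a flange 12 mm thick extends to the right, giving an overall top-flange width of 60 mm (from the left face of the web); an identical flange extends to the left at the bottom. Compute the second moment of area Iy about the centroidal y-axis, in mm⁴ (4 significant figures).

Iy ≈ 1.343 × 10⁶ mm⁴

Break the section into simple shapes (no overlaps), measuring from the bottom-left corner of the bounding box.
Web: 10 × 160, A = 1 600 mm², x = 55 mm, Ī = 13333.3 mm⁴.
Top flange (beyond web): 50 × 12, A = 600 mm², x = 85 mm, Ī = 125 000 mm⁴.
Bottom flange (beyond web): 50 × 12, A = 600 mm², x = 25 mm, Ī = 125 000 mm⁴.
Centroid: x̄ = ΣA·x / ΣA = 55 mm.
Transfer each piece to the centroidal y-axis using Ī + A·d² with d = x − 55:
  web: d = 0 mm → contributes +13333.3 mm⁴
  top flange (beyond web): d = 30 mm → contributes +665 000 mm⁴
  bottom flange (beyond web): d = -30 mm → contributes +665 000 mm⁴
Total I = 1 343 333 mm⁴.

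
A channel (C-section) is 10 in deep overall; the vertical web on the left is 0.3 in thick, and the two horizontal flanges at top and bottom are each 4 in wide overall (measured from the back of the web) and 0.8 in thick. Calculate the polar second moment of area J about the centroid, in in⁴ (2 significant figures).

Split into non-overlapping primitives; take the origin at the lower-left of the bounding box.
Web: 0.3 × 10, A = 3 in², y = 5 in, Ī = 25 in⁴.
Top flange (beyond web): 3.7 × 0.8, A = 2.96 in², y = 9.6 in, Ī = 0.1579 in⁴.
Bottom flange (beyond web): 3.7 × 0.8, A = 2.96 in², y = 0.4 in, Ī = 0.1579 in⁴.
By symmetry the centroid is at mid-height, ȳ = 5 in.
Transfer each piece to the centroidal x-axis using Ī + A·d² with d = y − 5:
  web: d = 0 in → contributes +25 in⁴
  top flange (beyond web): d = 4.6 in → contributes +62.79 in⁴
  bottom flange (beyond web): d = -4.6 in → contributes +62.79 in⁴
Total I = 150.6 in⁴.
For the y-axis: x̄ = 1.477 in.
Repeating about the centroidal y-axis gives I_y = 14.74 in⁴.
Polar second moment: J = I_x + I_y = 165.3 in⁴.

J ≈ 170 in⁴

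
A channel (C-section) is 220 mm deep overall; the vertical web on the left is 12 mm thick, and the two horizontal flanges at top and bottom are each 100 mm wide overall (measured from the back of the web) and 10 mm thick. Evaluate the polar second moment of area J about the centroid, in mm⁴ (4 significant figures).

Split into non-overlapping primitives; take the origin at the lower-left of the bounding box.
Web: 12 × 220, A = 2 640 mm², y = 110 mm, Ī = 10 648 000 mm⁴.
Top flange (beyond web): 88 × 10, A = 880 mm², y = 215 mm, Ī = 7333.33 mm⁴.
Bottom flange (beyond web): 88 × 10, A = 880 mm², y = 5 mm, Ī = 7333.33 mm⁴.
By symmetry the centroid is at mid-height, ȳ = 110 mm.
Transfer each piece to the centroidal x-axis using Ī + A·d² with d = y − 110:
  web: d = 0 mm → contributes +10 648 000 mm⁴
  top flange (beyond web): d = 105 mm → contributes +9 709 333 mm⁴
  bottom flange (beyond web): d = -105 mm → contributes +9 709 333 mm⁴
Total I = 30 066 667 mm⁴.
For the y-axis: x̄ = 26 mm.
Repeating about the centroidal y-axis gives I_y = 3 807 467 mm⁴.
Polar second moment: J = I_x + I_y = 33 874 133 mm⁴.

J ≈ 3.387 × 10⁷ mm⁴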